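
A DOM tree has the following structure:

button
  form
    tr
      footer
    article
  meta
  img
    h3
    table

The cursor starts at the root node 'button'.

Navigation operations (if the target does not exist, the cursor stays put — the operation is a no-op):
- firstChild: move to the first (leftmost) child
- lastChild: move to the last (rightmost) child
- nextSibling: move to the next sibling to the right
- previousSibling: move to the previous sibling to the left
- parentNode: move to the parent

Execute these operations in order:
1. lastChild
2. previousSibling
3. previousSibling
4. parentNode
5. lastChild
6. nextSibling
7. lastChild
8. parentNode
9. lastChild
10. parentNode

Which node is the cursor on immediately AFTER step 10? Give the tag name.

Answer: img

Derivation:
After 1 (lastChild): img
After 2 (previousSibling): meta
After 3 (previousSibling): form
After 4 (parentNode): button
After 5 (lastChild): img
After 6 (nextSibling): img (no-op, stayed)
After 7 (lastChild): table
After 8 (parentNode): img
After 9 (lastChild): table
After 10 (parentNode): img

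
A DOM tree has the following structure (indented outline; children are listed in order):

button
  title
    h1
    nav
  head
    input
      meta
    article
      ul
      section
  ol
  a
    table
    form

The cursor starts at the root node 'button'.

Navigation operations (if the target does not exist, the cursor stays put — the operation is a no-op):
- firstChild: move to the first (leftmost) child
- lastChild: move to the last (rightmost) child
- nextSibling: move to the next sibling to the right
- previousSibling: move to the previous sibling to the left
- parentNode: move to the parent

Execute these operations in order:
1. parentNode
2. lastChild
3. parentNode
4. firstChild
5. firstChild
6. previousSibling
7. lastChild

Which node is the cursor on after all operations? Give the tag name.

After 1 (parentNode): button (no-op, stayed)
After 2 (lastChild): a
After 3 (parentNode): button
After 4 (firstChild): title
After 5 (firstChild): h1
After 6 (previousSibling): h1 (no-op, stayed)
After 7 (lastChild): h1 (no-op, stayed)

Answer: h1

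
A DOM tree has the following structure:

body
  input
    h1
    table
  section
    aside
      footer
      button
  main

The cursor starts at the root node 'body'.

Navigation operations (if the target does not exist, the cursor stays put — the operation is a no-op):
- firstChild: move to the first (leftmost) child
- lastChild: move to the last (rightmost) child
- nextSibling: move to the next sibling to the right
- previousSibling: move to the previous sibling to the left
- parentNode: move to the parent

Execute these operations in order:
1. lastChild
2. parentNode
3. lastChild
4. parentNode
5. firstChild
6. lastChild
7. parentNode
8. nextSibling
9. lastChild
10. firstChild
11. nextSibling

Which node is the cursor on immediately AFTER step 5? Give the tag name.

After 1 (lastChild): main
After 2 (parentNode): body
After 3 (lastChild): main
After 4 (parentNode): body
After 5 (firstChild): input

Answer: input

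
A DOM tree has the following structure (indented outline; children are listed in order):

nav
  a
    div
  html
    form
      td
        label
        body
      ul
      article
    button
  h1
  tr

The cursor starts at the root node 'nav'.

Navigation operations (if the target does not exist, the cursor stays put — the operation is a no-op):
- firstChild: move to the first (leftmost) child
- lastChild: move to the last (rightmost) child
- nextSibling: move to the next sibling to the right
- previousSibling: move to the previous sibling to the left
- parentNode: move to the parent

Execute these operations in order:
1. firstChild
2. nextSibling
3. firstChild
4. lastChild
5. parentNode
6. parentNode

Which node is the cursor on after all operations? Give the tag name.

Answer: html

Derivation:
After 1 (firstChild): a
After 2 (nextSibling): html
After 3 (firstChild): form
After 4 (lastChild): article
After 5 (parentNode): form
After 6 (parentNode): html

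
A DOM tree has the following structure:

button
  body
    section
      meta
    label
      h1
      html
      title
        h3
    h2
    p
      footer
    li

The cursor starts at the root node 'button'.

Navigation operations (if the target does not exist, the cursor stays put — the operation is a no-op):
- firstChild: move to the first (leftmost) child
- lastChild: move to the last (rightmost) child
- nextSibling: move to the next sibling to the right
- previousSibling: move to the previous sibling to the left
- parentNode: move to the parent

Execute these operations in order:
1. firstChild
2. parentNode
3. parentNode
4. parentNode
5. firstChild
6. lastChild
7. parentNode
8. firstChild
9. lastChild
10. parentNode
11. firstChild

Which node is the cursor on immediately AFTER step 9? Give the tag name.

Answer: meta

Derivation:
After 1 (firstChild): body
After 2 (parentNode): button
After 3 (parentNode): button (no-op, stayed)
After 4 (parentNode): button (no-op, stayed)
After 5 (firstChild): body
After 6 (lastChild): li
After 7 (parentNode): body
After 8 (firstChild): section
After 9 (lastChild): meta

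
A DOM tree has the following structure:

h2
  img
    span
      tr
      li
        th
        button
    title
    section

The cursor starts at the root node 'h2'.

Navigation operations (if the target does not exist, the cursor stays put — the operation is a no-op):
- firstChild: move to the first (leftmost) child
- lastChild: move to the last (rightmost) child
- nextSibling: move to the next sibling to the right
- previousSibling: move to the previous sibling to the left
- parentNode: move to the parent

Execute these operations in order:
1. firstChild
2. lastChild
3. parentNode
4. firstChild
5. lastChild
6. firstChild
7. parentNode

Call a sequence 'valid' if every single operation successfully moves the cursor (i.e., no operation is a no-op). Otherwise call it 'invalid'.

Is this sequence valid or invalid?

After 1 (firstChild): img
After 2 (lastChild): section
After 3 (parentNode): img
After 4 (firstChild): span
After 5 (lastChild): li
After 6 (firstChild): th
After 7 (parentNode): li

Answer: valid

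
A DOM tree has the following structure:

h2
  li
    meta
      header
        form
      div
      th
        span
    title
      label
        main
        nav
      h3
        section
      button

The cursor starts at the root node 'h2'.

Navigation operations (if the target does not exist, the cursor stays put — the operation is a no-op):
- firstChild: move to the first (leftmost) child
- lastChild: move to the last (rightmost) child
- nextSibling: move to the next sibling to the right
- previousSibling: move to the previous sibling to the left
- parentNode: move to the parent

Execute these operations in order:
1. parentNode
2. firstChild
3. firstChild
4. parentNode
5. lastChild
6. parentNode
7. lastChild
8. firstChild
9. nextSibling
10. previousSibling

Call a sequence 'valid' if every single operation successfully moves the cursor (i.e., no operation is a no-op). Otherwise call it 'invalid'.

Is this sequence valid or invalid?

After 1 (parentNode): h2 (no-op, stayed)
After 2 (firstChild): li
After 3 (firstChild): meta
After 4 (parentNode): li
After 5 (lastChild): title
After 6 (parentNode): li
After 7 (lastChild): title
After 8 (firstChild): label
After 9 (nextSibling): h3
After 10 (previousSibling): label

Answer: invalid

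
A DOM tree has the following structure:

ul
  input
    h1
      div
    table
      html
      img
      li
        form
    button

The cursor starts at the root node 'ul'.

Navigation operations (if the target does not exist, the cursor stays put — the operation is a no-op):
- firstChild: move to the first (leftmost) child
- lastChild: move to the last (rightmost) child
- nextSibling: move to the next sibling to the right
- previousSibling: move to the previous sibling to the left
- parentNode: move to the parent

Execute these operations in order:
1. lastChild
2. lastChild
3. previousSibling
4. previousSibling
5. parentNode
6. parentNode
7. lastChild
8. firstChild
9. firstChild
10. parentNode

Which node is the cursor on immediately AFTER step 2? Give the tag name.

Answer: button

Derivation:
After 1 (lastChild): input
After 2 (lastChild): button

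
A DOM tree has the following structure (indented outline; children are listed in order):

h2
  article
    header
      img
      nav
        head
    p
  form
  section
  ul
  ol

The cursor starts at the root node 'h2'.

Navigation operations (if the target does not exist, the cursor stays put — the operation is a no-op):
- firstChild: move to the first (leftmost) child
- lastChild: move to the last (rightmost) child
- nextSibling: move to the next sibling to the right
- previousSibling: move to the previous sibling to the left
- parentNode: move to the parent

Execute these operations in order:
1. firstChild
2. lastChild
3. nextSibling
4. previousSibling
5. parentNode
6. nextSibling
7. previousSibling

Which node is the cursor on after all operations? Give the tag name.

Answer: article

Derivation:
After 1 (firstChild): article
After 2 (lastChild): p
After 3 (nextSibling): p (no-op, stayed)
After 4 (previousSibling): header
After 5 (parentNode): article
After 6 (nextSibling): form
After 7 (previousSibling): article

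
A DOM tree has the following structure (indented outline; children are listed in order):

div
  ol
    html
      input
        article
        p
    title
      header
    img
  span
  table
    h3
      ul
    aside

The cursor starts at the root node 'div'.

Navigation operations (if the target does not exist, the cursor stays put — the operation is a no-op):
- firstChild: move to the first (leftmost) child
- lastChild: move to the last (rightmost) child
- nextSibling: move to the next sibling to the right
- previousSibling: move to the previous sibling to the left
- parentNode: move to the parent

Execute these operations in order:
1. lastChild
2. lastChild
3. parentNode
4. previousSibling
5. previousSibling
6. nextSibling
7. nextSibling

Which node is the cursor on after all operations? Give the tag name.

Answer: table

Derivation:
After 1 (lastChild): table
After 2 (lastChild): aside
After 3 (parentNode): table
After 4 (previousSibling): span
After 5 (previousSibling): ol
After 6 (nextSibling): span
After 7 (nextSibling): table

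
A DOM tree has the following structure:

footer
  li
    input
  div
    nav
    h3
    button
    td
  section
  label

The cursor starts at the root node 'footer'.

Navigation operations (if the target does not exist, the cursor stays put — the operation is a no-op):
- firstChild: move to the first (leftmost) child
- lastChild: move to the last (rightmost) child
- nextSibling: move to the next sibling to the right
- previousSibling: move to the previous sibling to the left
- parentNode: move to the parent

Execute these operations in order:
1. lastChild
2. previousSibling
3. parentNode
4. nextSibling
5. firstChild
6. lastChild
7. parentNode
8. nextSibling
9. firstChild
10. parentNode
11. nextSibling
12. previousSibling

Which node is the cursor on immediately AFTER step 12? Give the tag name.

After 1 (lastChild): label
After 2 (previousSibling): section
After 3 (parentNode): footer
After 4 (nextSibling): footer (no-op, stayed)
After 5 (firstChild): li
After 6 (lastChild): input
After 7 (parentNode): li
After 8 (nextSibling): div
After 9 (firstChild): nav
After 10 (parentNode): div
After 11 (nextSibling): section
After 12 (previousSibling): div

Answer: div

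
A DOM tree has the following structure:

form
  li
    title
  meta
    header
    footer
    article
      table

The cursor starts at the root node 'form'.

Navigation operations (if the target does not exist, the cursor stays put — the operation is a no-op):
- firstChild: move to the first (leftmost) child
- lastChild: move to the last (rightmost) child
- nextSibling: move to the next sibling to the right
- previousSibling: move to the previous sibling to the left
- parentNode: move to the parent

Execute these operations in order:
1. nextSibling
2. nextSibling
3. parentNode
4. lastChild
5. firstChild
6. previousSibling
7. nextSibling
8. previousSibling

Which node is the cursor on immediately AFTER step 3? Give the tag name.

After 1 (nextSibling): form (no-op, stayed)
After 2 (nextSibling): form (no-op, stayed)
After 3 (parentNode): form (no-op, stayed)

Answer: form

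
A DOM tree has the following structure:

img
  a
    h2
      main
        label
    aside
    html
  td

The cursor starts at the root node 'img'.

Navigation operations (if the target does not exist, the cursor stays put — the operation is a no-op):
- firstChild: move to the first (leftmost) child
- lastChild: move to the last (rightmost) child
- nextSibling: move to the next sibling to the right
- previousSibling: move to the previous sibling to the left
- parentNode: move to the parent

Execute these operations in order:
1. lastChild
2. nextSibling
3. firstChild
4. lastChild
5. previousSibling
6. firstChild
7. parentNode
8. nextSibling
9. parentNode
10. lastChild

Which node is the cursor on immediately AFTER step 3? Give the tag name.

After 1 (lastChild): td
After 2 (nextSibling): td (no-op, stayed)
After 3 (firstChild): td (no-op, stayed)

Answer: td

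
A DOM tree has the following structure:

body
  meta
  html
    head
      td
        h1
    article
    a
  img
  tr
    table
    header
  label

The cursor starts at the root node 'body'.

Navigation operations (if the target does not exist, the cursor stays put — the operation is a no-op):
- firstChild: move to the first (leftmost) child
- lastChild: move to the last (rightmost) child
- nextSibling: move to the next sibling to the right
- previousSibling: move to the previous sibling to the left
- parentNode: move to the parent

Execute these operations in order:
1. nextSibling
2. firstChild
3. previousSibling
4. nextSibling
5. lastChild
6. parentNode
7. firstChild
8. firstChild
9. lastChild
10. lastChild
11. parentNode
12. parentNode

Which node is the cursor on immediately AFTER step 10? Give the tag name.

Answer: h1

Derivation:
After 1 (nextSibling): body (no-op, stayed)
After 2 (firstChild): meta
After 3 (previousSibling): meta (no-op, stayed)
After 4 (nextSibling): html
After 5 (lastChild): a
After 6 (parentNode): html
After 7 (firstChild): head
After 8 (firstChild): td
After 9 (lastChild): h1
After 10 (lastChild): h1 (no-op, stayed)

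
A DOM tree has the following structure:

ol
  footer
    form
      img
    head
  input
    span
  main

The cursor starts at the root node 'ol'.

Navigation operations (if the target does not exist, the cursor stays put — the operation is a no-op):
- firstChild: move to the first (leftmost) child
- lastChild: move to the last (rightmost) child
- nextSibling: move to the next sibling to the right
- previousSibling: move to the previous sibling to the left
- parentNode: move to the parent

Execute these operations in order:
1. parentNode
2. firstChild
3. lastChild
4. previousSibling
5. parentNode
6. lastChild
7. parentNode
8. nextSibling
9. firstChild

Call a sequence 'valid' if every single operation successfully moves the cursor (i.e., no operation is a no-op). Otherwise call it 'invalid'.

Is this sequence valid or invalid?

Answer: invalid

Derivation:
After 1 (parentNode): ol (no-op, stayed)
After 2 (firstChild): footer
After 3 (lastChild): head
After 4 (previousSibling): form
After 5 (parentNode): footer
After 6 (lastChild): head
After 7 (parentNode): footer
After 8 (nextSibling): input
After 9 (firstChild): span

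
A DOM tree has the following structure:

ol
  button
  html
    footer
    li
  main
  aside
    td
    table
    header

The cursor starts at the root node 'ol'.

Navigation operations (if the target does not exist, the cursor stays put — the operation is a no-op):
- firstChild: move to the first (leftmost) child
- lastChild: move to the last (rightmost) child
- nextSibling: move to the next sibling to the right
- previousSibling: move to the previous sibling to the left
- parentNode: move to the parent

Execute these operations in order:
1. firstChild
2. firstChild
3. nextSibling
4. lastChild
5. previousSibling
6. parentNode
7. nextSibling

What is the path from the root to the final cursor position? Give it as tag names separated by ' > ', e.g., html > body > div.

Answer: ol > main

Derivation:
After 1 (firstChild): button
After 2 (firstChild): button (no-op, stayed)
After 3 (nextSibling): html
After 4 (lastChild): li
After 5 (previousSibling): footer
After 6 (parentNode): html
After 7 (nextSibling): main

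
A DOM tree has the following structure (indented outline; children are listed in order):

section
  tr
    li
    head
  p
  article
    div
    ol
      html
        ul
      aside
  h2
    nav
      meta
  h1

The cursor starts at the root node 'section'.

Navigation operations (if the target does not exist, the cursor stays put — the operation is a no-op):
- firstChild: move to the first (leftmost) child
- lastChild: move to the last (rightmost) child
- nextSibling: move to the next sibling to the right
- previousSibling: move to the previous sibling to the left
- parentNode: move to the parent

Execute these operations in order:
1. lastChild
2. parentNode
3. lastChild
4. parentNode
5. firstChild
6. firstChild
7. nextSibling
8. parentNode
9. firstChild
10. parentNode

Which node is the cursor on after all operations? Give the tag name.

After 1 (lastChild): h1
After 2 (parentNode): section
After 3 (lastChild): h1
After 4 (parentNode): section
After 5 (firstChild): tr
After 6 (firstChild): li
After 7 (nextSibling): head
After 8 (parentNode): tr
After 9 (firstChild): li
After 10 (parentNode): tr

Answer: tr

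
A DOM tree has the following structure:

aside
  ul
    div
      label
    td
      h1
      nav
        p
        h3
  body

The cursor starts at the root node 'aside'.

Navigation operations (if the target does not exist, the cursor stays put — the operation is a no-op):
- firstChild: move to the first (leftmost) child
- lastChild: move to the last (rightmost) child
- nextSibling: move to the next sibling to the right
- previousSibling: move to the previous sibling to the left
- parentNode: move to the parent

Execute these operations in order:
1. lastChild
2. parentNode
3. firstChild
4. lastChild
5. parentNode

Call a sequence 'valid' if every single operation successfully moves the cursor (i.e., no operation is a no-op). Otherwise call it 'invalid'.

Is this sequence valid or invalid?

Answer: valid

Derivation:
After 1 (lastChild): body
After 2 (parentNode): aside
After 3 (firstChild): ul
After 4 (lastChild): td
After 5 (parentNode): ul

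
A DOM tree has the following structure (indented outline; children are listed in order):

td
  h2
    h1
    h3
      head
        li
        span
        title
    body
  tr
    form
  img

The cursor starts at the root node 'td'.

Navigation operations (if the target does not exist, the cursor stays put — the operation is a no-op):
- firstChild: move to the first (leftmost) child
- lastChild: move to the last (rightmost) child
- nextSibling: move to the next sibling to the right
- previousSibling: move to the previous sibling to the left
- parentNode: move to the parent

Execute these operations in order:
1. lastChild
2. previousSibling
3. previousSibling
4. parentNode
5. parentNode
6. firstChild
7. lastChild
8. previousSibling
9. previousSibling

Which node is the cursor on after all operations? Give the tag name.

After 1 (lastChild): img
After 2 (previousSibling): tr
After 3 (previousSibling): h2
After 4 (parentNode): td
After 5 (parentNode): td (no-op, stayed)
After 6 (firstChild): h2
After 7 (lastChild): body
After 8 (previousSibling): h3
After 9 (previousSibling): h1

Answer: h1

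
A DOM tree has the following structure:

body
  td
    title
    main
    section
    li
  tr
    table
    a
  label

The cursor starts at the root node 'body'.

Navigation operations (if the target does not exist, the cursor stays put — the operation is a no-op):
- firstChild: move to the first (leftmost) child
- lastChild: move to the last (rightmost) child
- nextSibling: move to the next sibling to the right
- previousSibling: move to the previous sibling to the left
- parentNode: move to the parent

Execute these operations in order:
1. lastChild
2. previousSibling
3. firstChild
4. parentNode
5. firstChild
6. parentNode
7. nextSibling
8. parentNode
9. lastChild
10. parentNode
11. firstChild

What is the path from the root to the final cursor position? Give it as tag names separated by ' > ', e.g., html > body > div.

Answer: body > td

Derivation:
After 1 (lastChild): label
After 2 (previousSibling): tr
After 3 (firstChild): table
After 4 (parentNode): tr
After 5 (firstChild): table
After 6 (parentNode): tr
After 7 (nextSibling): label
After 8 (parentNode): body
After 9 (lastChild): label
After 10 (parentNode): body
After 11 (firstChild): td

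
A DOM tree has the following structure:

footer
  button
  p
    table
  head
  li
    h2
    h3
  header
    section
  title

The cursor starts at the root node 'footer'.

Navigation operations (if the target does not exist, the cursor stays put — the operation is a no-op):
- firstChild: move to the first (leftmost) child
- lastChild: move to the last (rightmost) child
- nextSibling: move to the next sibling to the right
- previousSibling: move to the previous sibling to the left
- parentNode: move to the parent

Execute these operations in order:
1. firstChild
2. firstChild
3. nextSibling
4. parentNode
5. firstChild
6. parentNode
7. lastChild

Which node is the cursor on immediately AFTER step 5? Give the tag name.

Answer: button

Derivation:
After 1 (firstChild): button
After 2 (firstChild): button (no-op, stayed)
After 3 (nextSibling): p
After 4 (parentNode): footer
After 5 (firstChild): button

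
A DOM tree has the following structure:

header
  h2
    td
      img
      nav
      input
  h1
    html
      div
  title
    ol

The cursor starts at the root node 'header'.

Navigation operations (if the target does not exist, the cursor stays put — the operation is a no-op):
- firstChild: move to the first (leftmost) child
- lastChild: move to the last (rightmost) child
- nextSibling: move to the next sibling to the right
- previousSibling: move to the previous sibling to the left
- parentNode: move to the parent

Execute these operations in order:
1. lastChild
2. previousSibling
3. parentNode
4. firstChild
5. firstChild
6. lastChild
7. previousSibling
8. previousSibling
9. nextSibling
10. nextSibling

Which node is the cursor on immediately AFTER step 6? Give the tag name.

After 1 (lastChild): title
After 2 (previousSibling): h1
After 3 (parentNode): header
After 4 (firstChild): h2
After 5 (firstChild): td
After 6 (lastChild): input

Answer: input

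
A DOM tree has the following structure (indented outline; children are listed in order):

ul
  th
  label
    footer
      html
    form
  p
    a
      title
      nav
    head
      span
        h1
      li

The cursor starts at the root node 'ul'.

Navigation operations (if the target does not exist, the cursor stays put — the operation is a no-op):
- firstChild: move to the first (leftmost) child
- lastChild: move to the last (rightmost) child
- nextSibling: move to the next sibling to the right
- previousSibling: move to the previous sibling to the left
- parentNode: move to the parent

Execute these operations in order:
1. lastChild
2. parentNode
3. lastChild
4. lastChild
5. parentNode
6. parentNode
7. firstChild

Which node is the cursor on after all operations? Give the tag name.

Answer: th

Derivation:
After 1 (lastChild): p
After 2 (parentNode): ul
After 3 (lastChild): p
After 4 (lastChild): head
After 5 (parentNode): p
After 6 (parentNode): ul
After 7 (firstChild): th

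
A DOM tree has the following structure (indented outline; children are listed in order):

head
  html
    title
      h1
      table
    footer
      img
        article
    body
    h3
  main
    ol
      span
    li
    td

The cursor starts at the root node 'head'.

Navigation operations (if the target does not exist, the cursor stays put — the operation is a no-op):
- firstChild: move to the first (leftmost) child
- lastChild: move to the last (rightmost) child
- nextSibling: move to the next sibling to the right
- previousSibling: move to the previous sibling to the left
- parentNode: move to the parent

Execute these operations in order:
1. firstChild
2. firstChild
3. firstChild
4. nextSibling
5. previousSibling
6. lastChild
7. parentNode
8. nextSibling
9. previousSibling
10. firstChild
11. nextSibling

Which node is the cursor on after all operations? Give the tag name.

Answer: table

Derivation:
After 1 (firstChild): html
After 2 (firstChild): title
After 3 (firstChild): h1
After 4 (nextSibling): table
After 5 (previousSibling): h1
After 6 (lastChild): h1 (no-op, stayed)
After 7 (parentNode): title
After 8 (nextSibling): footer
After 9 (previousSibling): title
After 10 (firstChild): h1
After 11 (nextSibling): table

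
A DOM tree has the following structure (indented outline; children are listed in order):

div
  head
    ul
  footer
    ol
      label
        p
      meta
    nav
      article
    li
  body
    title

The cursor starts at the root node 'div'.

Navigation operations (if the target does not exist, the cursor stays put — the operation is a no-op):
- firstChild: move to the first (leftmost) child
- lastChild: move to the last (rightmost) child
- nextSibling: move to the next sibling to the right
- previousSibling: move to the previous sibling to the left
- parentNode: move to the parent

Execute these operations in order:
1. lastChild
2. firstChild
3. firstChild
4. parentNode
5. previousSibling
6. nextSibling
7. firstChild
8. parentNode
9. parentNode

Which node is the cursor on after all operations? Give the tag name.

After 1 (lastChild): body
After 2 (firstChild): title
After 3 (firstChild): title (no-op, stayed)
After 4 (parentNode): body
After 5 (previousSibling): footer
After 6 (nextSibling): body
After 7 (firstChild): title
After 8 (parentNode): body
After 9 (parentNode): div

Answer: div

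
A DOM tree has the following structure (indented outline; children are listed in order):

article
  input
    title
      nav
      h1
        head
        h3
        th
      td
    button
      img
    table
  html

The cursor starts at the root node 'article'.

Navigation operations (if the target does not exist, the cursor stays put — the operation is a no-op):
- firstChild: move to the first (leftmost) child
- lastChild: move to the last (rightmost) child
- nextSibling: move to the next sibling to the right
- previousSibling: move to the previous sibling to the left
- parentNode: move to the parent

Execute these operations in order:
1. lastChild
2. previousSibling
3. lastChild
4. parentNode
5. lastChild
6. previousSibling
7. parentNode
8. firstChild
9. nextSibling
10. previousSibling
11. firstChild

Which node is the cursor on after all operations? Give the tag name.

Answer: nav

Derivation:
After 1 (lastChild): html
After 2 (previousSibling): input
After 3 (lastChild): table
After 4 (parentNode): input
After 5 (lastChild): table
After 6 (previousSibling): button
After 7 (parentNode): input
After 8 (firstChild): title
After 9 (nextSibling): button
After 10 (previousSibling): title
After 11 (firstChild): nav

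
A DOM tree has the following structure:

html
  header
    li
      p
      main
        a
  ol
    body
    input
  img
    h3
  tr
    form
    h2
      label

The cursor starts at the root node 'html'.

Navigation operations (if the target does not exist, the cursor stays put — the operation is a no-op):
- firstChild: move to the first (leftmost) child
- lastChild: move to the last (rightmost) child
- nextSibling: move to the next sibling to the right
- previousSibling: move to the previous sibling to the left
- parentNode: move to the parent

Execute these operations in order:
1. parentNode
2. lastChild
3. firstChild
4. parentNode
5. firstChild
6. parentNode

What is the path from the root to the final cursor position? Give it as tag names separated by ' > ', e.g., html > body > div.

After 1 (parentNode): html (no-op, stayed)
After 2 (lastChild): tr
After 3 (firstChild): form
After 4 (parentNode): tr
After 5 (firstChild): form
After 6 (parentNode): tr

Answer: html > tr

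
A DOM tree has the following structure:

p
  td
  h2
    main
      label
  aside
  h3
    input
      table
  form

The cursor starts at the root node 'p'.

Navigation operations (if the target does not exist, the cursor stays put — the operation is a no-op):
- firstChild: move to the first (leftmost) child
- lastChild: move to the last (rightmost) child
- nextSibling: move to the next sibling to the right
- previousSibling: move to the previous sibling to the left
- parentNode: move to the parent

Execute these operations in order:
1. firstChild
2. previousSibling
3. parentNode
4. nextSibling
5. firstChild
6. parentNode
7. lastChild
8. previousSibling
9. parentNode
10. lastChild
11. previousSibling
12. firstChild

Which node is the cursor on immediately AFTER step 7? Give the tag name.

After 1 (firstChild): td
After 2 (previousSibling): td (no-op, stayed)
After 3 (parentNode): p
After 4 (nextSibling): p (no-op, stayed)
After 5 (firstChild): td
After 6 (parentNode): p
After 7 (lastChild): form

Answer: form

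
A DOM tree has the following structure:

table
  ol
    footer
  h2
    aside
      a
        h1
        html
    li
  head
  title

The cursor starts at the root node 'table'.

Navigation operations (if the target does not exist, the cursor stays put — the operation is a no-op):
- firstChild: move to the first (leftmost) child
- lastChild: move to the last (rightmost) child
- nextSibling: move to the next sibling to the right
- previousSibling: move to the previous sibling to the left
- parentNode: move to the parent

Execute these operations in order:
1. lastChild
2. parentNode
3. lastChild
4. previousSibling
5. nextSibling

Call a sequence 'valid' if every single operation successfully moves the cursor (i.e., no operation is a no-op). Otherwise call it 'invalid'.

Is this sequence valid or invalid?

Answer: valid

Derivation:
After 1 (lastChild): title
After 2 (parentNode): table
After 3 (lastChild): title
After 4 (previousSibling): head
After 5 (nextSibling): title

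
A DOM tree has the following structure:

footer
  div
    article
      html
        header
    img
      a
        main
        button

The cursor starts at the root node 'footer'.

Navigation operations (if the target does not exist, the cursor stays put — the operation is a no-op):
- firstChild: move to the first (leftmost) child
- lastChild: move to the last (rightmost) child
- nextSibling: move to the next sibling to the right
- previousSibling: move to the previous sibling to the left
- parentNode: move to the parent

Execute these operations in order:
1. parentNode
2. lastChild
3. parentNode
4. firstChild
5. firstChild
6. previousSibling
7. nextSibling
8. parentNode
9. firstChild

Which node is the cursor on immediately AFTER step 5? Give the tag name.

Answer: article

Derivation:
After 1 (parentNode): footer (no-op, stayed)
After 2 (lastChild): div
After 3 (parentNode): footer
After 4 (firstChild): div
After 5 (firstChild): article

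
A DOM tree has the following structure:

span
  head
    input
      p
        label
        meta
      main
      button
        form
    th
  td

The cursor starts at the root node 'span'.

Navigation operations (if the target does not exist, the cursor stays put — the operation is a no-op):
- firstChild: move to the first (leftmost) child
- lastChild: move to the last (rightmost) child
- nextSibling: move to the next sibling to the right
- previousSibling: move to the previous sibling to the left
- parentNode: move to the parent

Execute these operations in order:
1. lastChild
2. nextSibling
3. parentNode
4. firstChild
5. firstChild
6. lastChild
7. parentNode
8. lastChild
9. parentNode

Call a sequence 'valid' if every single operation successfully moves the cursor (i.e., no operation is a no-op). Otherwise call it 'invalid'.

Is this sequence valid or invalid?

Answer: invalid

Derivation:
After 1 (lastChild): td
After 2 (nextSibling): td (no-op, stayed)
After 3 (parentNode): span
After 4 (firstChild): head
After 5 (firstChild): input
After 6 (lastChild): button
After 7 (parentNode): input
After 8 (lastChild): button
After 9 (parentNode): input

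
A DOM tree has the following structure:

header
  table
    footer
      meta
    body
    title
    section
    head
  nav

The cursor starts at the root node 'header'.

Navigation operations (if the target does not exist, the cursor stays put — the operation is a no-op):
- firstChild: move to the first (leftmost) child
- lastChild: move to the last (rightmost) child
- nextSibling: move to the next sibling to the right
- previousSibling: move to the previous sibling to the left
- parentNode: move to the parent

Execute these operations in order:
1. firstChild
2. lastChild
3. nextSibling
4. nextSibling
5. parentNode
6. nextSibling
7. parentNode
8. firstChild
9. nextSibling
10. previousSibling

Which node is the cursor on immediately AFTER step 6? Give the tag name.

After 1 (firstChild): table
After 2 (lastChild): head
After 3 (nextSibling): head (no-op, stayed)
After 4 (nextSibling): head (no-op, stayed)
After 5 (parentNode): table
After 6 (nextSibling): nav

Answer: nav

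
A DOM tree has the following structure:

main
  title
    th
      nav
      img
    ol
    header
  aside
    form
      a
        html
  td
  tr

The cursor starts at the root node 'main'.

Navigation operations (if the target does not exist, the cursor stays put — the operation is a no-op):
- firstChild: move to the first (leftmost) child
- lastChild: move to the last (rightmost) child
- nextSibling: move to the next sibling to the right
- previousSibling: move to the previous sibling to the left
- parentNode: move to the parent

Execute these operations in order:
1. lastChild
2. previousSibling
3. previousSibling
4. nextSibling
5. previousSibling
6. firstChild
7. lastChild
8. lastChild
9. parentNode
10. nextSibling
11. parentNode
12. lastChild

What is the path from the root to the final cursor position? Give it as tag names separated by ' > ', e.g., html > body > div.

Answer: main > aside > form > a

Derivation:
After 1 (lastChild): tr
After 2 (previousSibling): td
After 3 (previousSibling): aside
After 4 (nextSibling): td
After 5 (previousSibling): aside
After 6 (firstChild): form
After 7 (lastChild): a
After 8 (lastChild): html
After 9 (parentNode): a
After 10 (nextSibling): a (no-op, stayed)
After 11 (parentNode): form
After 12 (lastChild): a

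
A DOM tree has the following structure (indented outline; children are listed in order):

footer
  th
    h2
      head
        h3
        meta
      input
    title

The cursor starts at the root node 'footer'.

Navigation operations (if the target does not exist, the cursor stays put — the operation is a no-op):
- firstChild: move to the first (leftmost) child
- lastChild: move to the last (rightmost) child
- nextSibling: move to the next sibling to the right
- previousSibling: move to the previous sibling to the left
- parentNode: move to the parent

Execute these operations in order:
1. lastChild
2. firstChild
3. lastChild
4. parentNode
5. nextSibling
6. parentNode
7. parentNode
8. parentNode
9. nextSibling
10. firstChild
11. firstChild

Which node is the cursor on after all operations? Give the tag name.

After 1 (lastChild): th
After 2 (firstChild): h2
After 3 (lastChild): input
After 4 (parentNode): h2
After 5 (nextSibling): title
After 6 (parentNode): th
After 7 (parentNode): footer
After 8 (parentNode): footer (no-op, stayed)
After 9 (nextSibling): footer (no-op, stayed)
After 10 (firstChild): th
After 11 (firstChild): h2

Answer: h2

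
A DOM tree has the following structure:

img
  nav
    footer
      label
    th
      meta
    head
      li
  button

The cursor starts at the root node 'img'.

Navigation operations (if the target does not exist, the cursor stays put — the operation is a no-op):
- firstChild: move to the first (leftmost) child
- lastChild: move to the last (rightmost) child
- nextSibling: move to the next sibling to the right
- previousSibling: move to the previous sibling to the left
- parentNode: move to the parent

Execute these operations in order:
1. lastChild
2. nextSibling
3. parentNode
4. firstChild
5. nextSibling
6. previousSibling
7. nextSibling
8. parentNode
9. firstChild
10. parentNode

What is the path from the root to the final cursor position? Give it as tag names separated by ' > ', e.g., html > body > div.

Answer: img

Derivation:
After 1 (lastChild): button
After 2 (nextSibling): button (no-op, stayed)
After 3 (parentNode): img
After 4 (firstChild): nav
After 5 (nextSibling): button
After 6 (previousSibling): nav
After 7 (nextSibling): button
After 8 (parentNode): img
After 9 (firstChild): nav
After 10 (parentNode): img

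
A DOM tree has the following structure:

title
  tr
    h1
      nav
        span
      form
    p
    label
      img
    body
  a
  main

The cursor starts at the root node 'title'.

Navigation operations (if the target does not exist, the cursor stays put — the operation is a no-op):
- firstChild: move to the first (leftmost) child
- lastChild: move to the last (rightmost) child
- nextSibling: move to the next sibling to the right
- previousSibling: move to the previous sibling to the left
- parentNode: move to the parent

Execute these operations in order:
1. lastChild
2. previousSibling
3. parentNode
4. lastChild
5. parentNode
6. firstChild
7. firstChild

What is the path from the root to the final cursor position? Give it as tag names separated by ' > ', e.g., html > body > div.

After 1 (lastChild): main
After 2 (previousSibling): a
After 3 (parentNode): title
After 4 (lastChild): main
After 5 (parentNode): title
After 6 (firstChild): tr
After 7 (firstChild): h1

Answer: title > tr > h1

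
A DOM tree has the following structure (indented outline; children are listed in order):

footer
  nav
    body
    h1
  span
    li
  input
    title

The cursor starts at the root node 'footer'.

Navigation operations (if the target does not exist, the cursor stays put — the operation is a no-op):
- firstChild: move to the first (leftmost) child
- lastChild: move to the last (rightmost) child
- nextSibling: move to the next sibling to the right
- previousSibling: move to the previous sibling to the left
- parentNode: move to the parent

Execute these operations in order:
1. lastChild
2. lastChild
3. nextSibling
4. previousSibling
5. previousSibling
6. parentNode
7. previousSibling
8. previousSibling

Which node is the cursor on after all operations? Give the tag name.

After 1 (lastChild): input
After 2 (lastChild): title
After 3 (nextSibling): title (no-op, stayed)
After 4 (previousSibling): title (no-op, stayed)
After 5 (previousSibling): title (no-op, stayed)
After 6 (parentNode): input
After 7 (previousSibling): span
After 8 (previousSibling): nav

Answer: nav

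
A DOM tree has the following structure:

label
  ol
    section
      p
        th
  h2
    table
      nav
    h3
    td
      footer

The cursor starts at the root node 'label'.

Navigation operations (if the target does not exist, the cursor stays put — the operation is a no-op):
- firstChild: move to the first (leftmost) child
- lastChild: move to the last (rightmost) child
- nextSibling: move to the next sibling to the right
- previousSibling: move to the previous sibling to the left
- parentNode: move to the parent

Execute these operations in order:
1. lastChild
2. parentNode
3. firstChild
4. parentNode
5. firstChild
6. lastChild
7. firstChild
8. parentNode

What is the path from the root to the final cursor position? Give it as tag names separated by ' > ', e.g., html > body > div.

After 1 (lastChild): h2
After 2 (parentNode): label
After 3 (firstChild): ol
After 4 (parentNode): label
After 5 (firstChild): ol
After 6 (lastChild): section
After 7 (firstChild): p
After 8 (parentNode): section

Answer: label > ol > section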